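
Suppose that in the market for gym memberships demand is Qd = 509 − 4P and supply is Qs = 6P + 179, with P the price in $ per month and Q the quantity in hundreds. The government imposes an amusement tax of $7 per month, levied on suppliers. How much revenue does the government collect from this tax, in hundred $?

Tax revenue = $2521.4 hundred.

Before the tax: set 509 − 4P = 6P + 179 → P* = $33, Q* = 377.
With the tax collected from suppliers, supply shifts: Qs = 6(P − 7) + 179.
Solving gives Q = 360.2 with buyers paying $37.2 and suppliers receiving $30.2 (the $7 wedge).
Revenue = t · Q = 7 · 360.2 = $2521.4.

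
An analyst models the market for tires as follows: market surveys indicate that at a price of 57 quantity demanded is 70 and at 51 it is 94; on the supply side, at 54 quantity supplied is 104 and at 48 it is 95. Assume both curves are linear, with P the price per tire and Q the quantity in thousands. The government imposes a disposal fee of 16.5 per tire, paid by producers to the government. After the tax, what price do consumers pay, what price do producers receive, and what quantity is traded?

Consumers pay 54.5; producers receive 38; quantity = 80.

Demand slope: (94 − 70)/(51 − 57) = -4, so Qd = 298 − 4P.
Supply slope: (95 − 104)/(48 − 54) = 1.5, so Qs = 1.5P + 23.
Before the tax: set 298 − 4P = 1.5P + 23 → P* = 50, Q* = 98.
With the tax collected from producers, supply shifts: Qs = 1.5(P − 16.5) + 23.
New equilibrium: consumers pay 54.5, producers receive 38, Q = 80. (Wedge: Pb − Ps = 16.5.)
The less price-elastic side of the market bears the larger share of a per-unit tax.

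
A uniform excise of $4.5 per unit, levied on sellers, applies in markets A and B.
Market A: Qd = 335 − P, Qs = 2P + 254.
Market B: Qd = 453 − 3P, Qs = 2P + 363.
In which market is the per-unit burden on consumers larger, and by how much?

Market A, by $1.2.

Market A: pre-tax P* = $27, Q* = 308; post-tax Q = 305; per-unit burden on consumers = $3.
Market B: pre-tax P* = $18, Q* = 399; post-tax Q = 393.6; per-unit burden on consumers = $1.8.
Difference: $3 vs $1.8 → market A is larger by $1.2.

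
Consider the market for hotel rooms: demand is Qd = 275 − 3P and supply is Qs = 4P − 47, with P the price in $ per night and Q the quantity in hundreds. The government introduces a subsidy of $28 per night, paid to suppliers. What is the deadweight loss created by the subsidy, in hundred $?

Deadweight loss = $672 hundred.

Before the subsidy: set 275 − 3P = 4P − 47 → P* = $46, Q* = 137.
With a per-unit subsidy paid to suppliers, each receives P + 28 per unit sold, so supply becomes Qs = 4(P + 28) − 47.
New equilibrium: buyers pay $30, suppliers receive $58, Q = 185. (Wedge: Pb − Ps = −28.)
Quantity rises by |ΔQ| = |137 − 185| = 48.
DWL = ½ · t · |ΔQ| = ½ · 28 · 48 = $672.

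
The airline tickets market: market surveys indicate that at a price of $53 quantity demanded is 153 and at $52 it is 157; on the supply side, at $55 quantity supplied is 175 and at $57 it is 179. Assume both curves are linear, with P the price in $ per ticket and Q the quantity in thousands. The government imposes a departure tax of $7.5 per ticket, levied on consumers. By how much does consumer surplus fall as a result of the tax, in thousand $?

Consumer surplus falls by $400 thousand.

Demand slope: (157 − 153)/(52 − 53) = -4, so Qd = 365 − 4P.
Supply slope: (179 − 175)/(57 − 55) = 2, so Qs = 2P + 65.
Before the tax: set 365 − 4P = 2P + 65 → P* = $50, Q* = 165.
With the tax collected from consumers, demand (in seller-price terms) shifts: Qd = 365 − 4(P + 7.5).
New equilibrium: consumers pay $52.5, sellers receive $45, Q = 155. (Wedge: Pb − Ps = 7.5.)
ΔCS is the trapezoid between Q = 155 and Q = 165 of height $2.5: ½ · (165 + 155) · 2.5 = $400.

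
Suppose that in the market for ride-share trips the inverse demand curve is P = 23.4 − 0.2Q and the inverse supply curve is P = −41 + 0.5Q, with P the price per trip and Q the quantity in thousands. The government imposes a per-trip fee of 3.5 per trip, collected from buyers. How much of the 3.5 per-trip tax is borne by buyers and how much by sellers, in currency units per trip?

Inverting to Q(P) form: Qd = 117 − 5P; Qs = 2P + 82.
Before the tax: set 117 − 5P = 2P + 82 → P* = 5, Q* = 92.
With the tax collected from buyers, demand (in seller-price terms) shifts: Qd = 117 − 5(P + 3.5).
New equilibrium: buyers pay 6, sellers receive 2.5, Q = 87. (Wedge: Pb − Ps = 3.5.)
Burden on buyers: 1; on sellers: 2.5. (They sum to 3.5.)
The less price-elastic side of the market bears the larger share of a per-unit tax.

Buyers bear 1 per trip; sellers bear 2.5 per trip.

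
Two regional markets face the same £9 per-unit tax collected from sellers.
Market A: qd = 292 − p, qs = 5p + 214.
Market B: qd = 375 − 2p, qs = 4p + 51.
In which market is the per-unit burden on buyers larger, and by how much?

Market A: pre-tax p* = £13, q* = 279; post-tax q = 271.5; per-unit burden on buyers = £7.5.
Market B: pre-tax p* = £54, q* = 267; post-tax q = 255; per-unit burden on buyers = £6.
Difference: £7.5 vs £6 → market A is larger by £1.5.

Market A, by £1.5.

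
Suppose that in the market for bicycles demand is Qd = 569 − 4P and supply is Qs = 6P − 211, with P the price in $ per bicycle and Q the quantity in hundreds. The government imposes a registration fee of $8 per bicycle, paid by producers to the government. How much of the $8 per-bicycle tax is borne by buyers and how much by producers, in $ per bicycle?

Buyers bear $4.8 per bicycle; producers bear $3.2 per bicycle.

Without the tax, 569 − 4P = 6P − 211 gives 10P = 780, so P* = $78 and Q* = 257.
With the tax collected from producers, supply shifts: Qs = 6(P − 8) − 211.
Solving gives Q = 237.8 with buyers paying $82.8 and producers receiving $74.8 (the $8 wedge).
Burden on buyers: $4.8; on producers: $3.2. (They sum to $8.)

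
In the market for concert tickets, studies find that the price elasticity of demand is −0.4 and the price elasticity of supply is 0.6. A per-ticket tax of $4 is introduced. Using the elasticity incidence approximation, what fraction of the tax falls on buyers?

Buyers' share ≈ 0.6.

Incidence ratio: buyers' share ≈ εs / (εs + |εd|) = 0.6 / (0.6 + 0.4) = 0.6.
Supply is the more elastic side, so buyers bear the larger share.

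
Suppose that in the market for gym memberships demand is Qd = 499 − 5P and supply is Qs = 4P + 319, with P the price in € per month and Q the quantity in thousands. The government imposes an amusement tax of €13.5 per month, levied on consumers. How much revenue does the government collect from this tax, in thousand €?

Without the tax, 499 − 5P = 4P + 319 gives 9P = 180, so P* = €20 and Q* = 399.
With the tax collected from consumers, demand (in seller-price terms) shifts: Qd = 499 − 5(P + 13.5).
New equilibrium: consumers pay €26, producers receive €12.5, Q = 369. (Wedge: Pb − Ps = 13.5.)
Revenue = t · Q = 13.5 · 369 = €4981.5.

Tax revenue = €4981.5 thousand.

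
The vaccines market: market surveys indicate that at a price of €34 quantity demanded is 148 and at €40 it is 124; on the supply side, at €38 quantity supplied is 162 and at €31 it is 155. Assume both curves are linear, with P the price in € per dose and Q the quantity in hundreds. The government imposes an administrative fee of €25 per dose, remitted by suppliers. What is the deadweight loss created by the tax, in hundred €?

Demand slope: (124 − 148)/(40 − 34) = -4, so Qd = 284 − 4P.
Supply slope: (155 − 162)/(31 − 38) = 1, so Qs = P + 124.
Before the tax: set 284 − 4P = P + 124 → P* = €32, Q* = 156.
With the tax collected from suppliers, supply shifts: Qs = (P − 25) + 124.
Solving gives Q = 136 with buyers paying €37 and suppliers receiving €12 (the €25 wedge).
Quantity falls by |ΔQ| = |156 − 136| = 20.
DWL = ½ · t · |ΔQ| = ½ · 25 · 20 = €250.

Deadweight loss = €250 hundred.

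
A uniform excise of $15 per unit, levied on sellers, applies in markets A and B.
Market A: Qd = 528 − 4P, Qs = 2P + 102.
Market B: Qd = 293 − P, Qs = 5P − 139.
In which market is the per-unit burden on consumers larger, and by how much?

Market A: pre-tax P* = $71, Q* = 244; post-tax Q = 224; per-unit burden on consumers = $5.
Market B: pre-tax P* = $72, Q* = 221; post-tax Q = 208.5; per-unit burden on consumers = $12.5.
Difference: $5 vs $12.5 → market B is larger by $7.5.

Market B, by $7.5.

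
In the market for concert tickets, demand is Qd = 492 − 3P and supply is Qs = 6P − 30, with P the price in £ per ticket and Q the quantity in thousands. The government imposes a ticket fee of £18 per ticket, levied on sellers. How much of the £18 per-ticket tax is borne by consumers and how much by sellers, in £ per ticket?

Consumers bear £12 per ticket; sellers bear £6 per ticket.

Without the tax, 492 − 3P = 6P − 30 gives 9P = 522, so P* = £58 and Q* = 318.
With the tax collected from sellers, supply shifts: Qs = 6(P − 18) − 30.
New equilibrium: consumers pay £70, sellers receive £52, Q = 282. (Wedge: Pb − Ps = 18.)
Burden on consumers: £12; on sellers: £6. (They sum to £18.)
The less price-elastic side of the market bears the larger share of a per-unit tax.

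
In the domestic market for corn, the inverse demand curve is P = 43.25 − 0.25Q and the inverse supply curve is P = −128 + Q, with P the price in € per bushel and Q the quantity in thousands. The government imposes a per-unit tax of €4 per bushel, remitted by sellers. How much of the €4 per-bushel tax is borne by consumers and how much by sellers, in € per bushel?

Rewrite in direct form: Qd = 173 − 4P and Qs = P + 128.
Before the tax: set 173 − 4P = P + 128 → P* = €9, Q* = 137.
With the tax collected from sellers, supply shifts: Qs = (P − 4) + 128.
Solving gives Q = 133.8 with consumers paying €9.8 and sellers receiving €5.8 (the €4 wedge).
Burden on consumers: €0.8; on sellers: €3.2. (They sum to €4.)

Consumers bear €0.8 per bushel; sellers bear €3.2 per bushel.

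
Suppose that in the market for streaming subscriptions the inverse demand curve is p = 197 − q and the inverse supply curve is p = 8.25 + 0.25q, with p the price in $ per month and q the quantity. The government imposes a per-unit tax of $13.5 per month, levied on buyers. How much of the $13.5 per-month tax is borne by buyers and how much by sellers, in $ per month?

Buyers bear $10.8 per month; sellers bear $2.7 per month.

Rewrite in direct form: qd = 197 − p and qs = 4p − 33.
Before the tax: set 197 − p = 4p − 33 → p* = $46, q* = 151.
With the tax collected from buyers, demand (in seller-price terms) shifts: qd = 197 − (p + 13.5).
Solving gives q = 140.2 with buyers paying $56.8 and sellers receiving $43.3 (the $13.5 wedge).
Burden on buyers: $10.8; on sellers: $2.7. (They sum to $13.5.)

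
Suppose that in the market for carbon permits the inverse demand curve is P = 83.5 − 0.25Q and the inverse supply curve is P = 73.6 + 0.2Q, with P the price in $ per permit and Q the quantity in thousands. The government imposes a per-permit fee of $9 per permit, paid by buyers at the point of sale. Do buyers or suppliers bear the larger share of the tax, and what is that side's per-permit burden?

Inverting to Q(P) form: Qd = 334 − 4P; Qs = 5P − 368.
Without the tax, 334 − 4P = 5P − 368 gives 9P = 702, so P* = $78 and Q* = 22.
With the tax collected from buyers, demand (in seller-price terms) shifts: Qd = 334 − 4(P + 9).
New equilibrium: buyers pay $83, suppliers receive $74, Q = 2. (Wedge: Pb − Ps = 9.)
Per-permit burden: buyers $5, suppliers $4.
Buyers take the larger share because demand is less price-elastic here (demand slope 4 vs supply slope 5).

Buyers bear the larger share: $5 per permit.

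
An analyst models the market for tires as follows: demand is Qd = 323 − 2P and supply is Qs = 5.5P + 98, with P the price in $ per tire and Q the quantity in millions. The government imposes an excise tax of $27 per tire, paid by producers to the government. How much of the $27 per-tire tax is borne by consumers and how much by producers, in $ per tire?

Before the tax: set 323 − 2P = 5.5P + 98 → P* = $30, Q* = 263.
With the tax collected from producers, supply shifts: Qs = 5.5(P − 27) + 98.
New equilibrium: consumers pay $49.8, producers receive $22.8, Q = 223.4. (Wedge: Pb − Ps = 27.)
Burden on consumers: $19.8; on producers: $7.2. (They sum to $27.)
The less price-elastic side of the market bears the larger share of a per-unit tax.

Consumers bear $19.8 per tire; producers bear $7.2 per tire.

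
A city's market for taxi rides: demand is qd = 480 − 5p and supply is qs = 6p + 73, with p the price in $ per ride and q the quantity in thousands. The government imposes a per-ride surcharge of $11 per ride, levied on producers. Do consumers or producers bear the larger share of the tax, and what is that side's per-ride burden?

Before the tax: set 480 − 5p = 6p + 73 → p* = $37, q* = 295.
With the tax collected from producers, supply shifts: qs = 6(p − 11) + 73.
Solving gives q = 265 with consumers paying $43 and producers receiving $32 (the $11 wedge).
Per-ride burden: consumers $6, producers $5.
Consumers take the larger share because demand is less price-elastic here (demand slope 5 vs supply slope 6).

Consumers bear the larger share: $6 per ride.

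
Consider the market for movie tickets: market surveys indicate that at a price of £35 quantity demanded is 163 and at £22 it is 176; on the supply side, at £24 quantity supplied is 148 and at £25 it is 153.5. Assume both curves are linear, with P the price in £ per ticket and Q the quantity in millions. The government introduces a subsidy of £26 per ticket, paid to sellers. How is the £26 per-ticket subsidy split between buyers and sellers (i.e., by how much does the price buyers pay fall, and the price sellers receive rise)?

Buyers gain £22 per ticket; sellers gain £4 per ticket.

Demand slope: (176 − 163)/(22 − 35) = -1, so Qd = 198 − P.
Supply slope: (153.5 − 148)/(25 − 24) = 5.5, so Qs = 5.5P + 16.
Before the subsidy: set 198 − P = 5.5P + 16 → P* = £28, Q* = 170.
With a per-unit subsidy paid to sellers, each receives P + 26 per unit sold, so supply becomes Qs = 5.5(P + 26) + 16.
New equilibrium: buyers pay £6, sellers receive £32, Q = 192. (Wedge: Pb − Ps = −26.)
Gain to buyers: £22; to sellers: £4. (They sum to £26.)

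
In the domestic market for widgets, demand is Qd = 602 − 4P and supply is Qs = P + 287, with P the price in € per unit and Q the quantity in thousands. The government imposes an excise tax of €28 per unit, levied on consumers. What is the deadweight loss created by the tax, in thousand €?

Without the tax, 602 − 4P = P + 287 gives 5P = 315, so P* = €63 and Q* = 350.
With the tax collected from consumers, demand (in seller-price terms) shifts: Qd = 602 − 4(P + 28).
New equilibrium: consumers pay €68.6, suppliers receive €40.6, Q = 327.6. (Wedge: Pb − Ps = 28.)
Quantity falls by |ΔQ| = |350 − 327.6| = 22.4.
DWL = ½ · t · |ΔQ| = ½ · 28 · 22.4 = €313.6.

Deadweight loss = €313.6 thousand.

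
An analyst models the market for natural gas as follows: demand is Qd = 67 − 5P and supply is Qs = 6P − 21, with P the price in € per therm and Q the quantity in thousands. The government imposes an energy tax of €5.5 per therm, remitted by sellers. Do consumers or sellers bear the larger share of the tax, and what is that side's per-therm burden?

Before the tax: set 67 − 5P = 6P − 21 → P* = €8, Q* = 27.
With the tax collected from sellers, supply shifts: Qs = 6(P − 5.5) − 21.
New equilibrium: consumers pay €11, sellers receive €5.5, Q = 12. (Wedge: Pb − Ps = 5.5.)
Per-therm burden: consumers €3, sellers €2.5.
Consumers take the larger share because demand is less price-elastic here (demand slope 5 vs supply slope 6).
The less price-elastic side of the market bears the larger share of a per-unit tax.

Consumers bear the larger share: €3 per therm.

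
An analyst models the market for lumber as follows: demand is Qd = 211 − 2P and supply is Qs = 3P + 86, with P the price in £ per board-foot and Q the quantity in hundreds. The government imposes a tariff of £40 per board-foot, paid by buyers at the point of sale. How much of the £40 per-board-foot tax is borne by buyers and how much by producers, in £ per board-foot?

Buyers bear £24 per board-foot; producers bear £16 per board-foot.

Without the tax, 211 − 2P = 3P + 86 gives 5P = 125, so P* = £25 and Q* = 161.
With the tax collected from buyers, demand (in seller-price terms) shifts: Qd = 211 − 2(P + 40).
New equilibrium: buyers pay £49, producers receive £9, Q = 113. (Wedge: Pb − Ps = 40.)
Burden on buyers: £24; on producers: £16. (They sum to £40.)
The less price-elastic side of the market bears the larger share of a per-unit tax.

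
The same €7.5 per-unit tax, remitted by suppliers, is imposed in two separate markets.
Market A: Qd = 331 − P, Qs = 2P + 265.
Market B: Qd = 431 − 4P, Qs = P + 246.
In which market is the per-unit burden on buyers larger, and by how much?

Market A: pre-tax P* = €22, Q* = 309; post-tax Q = 304; per-unit burden on buyers = €5.
Market B: pre-tax P* = €37, Q* = 283; post-tax Q = 277; per-unit burden on buyers = €1.5.
Difference: €5 vs €1.5 → market A is larger by €3.5.

Market A, by €3.5.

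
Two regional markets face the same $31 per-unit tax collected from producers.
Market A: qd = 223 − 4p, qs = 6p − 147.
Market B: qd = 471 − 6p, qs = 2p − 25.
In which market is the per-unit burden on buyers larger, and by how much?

Market A: pre-tax p* = $37, q* = 75; post-tax q = 0.6; per-unit burden on buyers = $18.6.
Market B: pre-tax p* = $62, q* = 99; post-tax q = 52.5; per-unit burden on buyers = $7.75.
Difference: $18.6 vs $7.75 → market A is larger by $10.85.

Market A, by $10.85.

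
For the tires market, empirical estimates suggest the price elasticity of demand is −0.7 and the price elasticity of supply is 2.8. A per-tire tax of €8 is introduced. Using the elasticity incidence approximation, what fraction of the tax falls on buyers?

Incidence ratio: buyers' share ≈ εs / (εs + |εd|) = 2.8 / (2.8 + 0.7) = 0.8.
Supply is the more elastic side, so buyers bear the larger share.

Buyers' share ≈ 0.8.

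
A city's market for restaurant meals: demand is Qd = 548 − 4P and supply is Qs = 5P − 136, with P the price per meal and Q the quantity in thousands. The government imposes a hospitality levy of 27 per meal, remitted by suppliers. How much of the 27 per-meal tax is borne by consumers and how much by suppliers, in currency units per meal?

Without the tax, 548 − 4P = 5P − 136 gives 9P = 684, so P* = 76 and Q* = 244.
With the tax collected from suppliers, supply shifts: Qs = 5(P − 27) − 136.
New equilibrium: consumers pay 91, suppliers receive 64, Q = 184. (Wedge: Pb − Ps = 27.)
Burden on consumers: 15; on suppliers: 12. (They sum to 27.)

Consumers bear 15 per meal; suppliers bear 12 per meal.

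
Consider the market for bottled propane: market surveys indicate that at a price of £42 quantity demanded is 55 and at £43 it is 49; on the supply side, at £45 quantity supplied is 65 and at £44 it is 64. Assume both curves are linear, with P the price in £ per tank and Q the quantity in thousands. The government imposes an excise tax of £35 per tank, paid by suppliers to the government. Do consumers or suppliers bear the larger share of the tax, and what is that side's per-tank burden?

Demand slope: (49 − 55)/(43 − 42) = -6, so Qd = 307 − 6P.
Supply slope: (64 − 65)/(44 − 45) = 1, so Qs = P + 20.
Before the tax: set 307 − 6P = P + 20 → P* = £41, Q* = 61.
With the tax collected from suppliers, supply shifts: Qs = (P − 35) + 20.
Solving gives Q = 31 with consumers paying £46 and suppliers receiving £11 (the £35 wedge).
Per-tank burden: consumers £5, suppliers £30.
Suppliers take the larger share because supply is less price-elastic here (demand slope 6 vs supply slope 1).

Suppliers bear the larger share: £30 per tank.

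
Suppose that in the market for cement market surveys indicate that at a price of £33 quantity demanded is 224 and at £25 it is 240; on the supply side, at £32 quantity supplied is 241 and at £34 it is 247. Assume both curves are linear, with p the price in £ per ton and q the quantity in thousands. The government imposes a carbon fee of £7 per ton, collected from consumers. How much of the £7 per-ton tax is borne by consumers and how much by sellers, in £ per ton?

Demand slope: (240 − 224)/(25 − 33) = -2, so qd = 290 − 2p.
Supply slope: (247 − 241)/(34 − 32) = 3, so qs = 3p + 145.
Before the tax: set 290 − 2p = 3p + 145 → p* = £29, q* = 232.
With the tax collected from consumers, demand (in seller-price terms) shifts: qd = 290 − 2(p + 7).
Solving gives q = 223.6 with consumers paying £33.2 and sellers receiving £26.2 (the £7 wedge).
Burden on consumers: £4.2; on sellers: £2.8. (They sum to £7.)
The less price-elastic side of the market bears the larger share of a per-unit tax.

Consumers bear £4.2 per ton; sellers bear £2.8 per ton.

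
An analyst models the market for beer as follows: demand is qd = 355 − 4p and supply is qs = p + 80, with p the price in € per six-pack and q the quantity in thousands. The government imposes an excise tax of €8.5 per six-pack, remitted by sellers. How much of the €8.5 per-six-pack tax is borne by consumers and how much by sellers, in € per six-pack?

Before the tax: set 355 − 4p = p + 80 → p* = €55, q* = 135.
With the tax collected from sellers, supply shifts: qs = (p − 8.5) + 80.
Solving gives q = 128.2 with consumers paying €56.7 and sellers receiving €48.2 (the €8.5 wedge).
Burden on consumers: €1.7; on sellers: €6.8. (They sum to €8.5.)

Consumers bear €1.7 per six-pack; sellers bear €6.8 per six-pack.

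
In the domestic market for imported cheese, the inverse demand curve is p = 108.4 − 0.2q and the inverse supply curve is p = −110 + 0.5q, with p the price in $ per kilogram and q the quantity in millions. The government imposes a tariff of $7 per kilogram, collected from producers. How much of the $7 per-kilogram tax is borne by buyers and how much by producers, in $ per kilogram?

Inverting to q(p) form: qd = 542 − 5p; qs = 2p + 220.
Without the tax, 542 − 5p = 2p + 220 gives 7p = 322, so p* = $46 and q* = 312.
With the tax collected from producers, supply shifts: qs = 2(p − 7) + 220.
Solving gives q = 302 with buyers paying $48 and producers receiving $41 (the $7 wedge).
Burden on buyers: $2; on producers: $5. (They sum to $7.)
The less price-elastic side of the market bears the larger share of a per-unit tax.

Buyers bear $2 per kilogram; producers bear $5 per kilogram.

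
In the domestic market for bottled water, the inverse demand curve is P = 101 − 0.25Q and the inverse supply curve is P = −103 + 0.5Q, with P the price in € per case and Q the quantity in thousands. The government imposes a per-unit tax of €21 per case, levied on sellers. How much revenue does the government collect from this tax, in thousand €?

Rewrite in direct form: Qd = 404 − 4P and Qs = 2P + 206.
Before the tax: set 404 − 4P = 2P + 206 → P* = €33, Q* = 272.
With the tax collected from sellers, supply shifts: Qs = 2(P − 21) + 206.
New equilibrium: buyers pay €40, sellers receive €19, Q = 244. (Wedge: Pb − Ps = 21.)
Revenue = t · Q = 21 · 244 = €5124.

Tax revenue = €5124 thousand.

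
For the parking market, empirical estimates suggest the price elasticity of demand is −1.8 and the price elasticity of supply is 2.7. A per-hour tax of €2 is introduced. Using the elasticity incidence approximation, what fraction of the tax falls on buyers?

Buyers' share ≈ 0.6.

Incidence ratio: buyers' share ≈ εs / (εs + |εd|) = 2.7 / (2.7 + 1.8) = 0.6.
Supply is the more elastic side, so buyers bear the larger share.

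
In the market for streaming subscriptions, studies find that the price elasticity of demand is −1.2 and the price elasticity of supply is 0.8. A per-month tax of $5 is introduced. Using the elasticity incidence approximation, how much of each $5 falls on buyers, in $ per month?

Incidence ratio: buyers' share ≈ εs / (εs + |εd|) = 0.8 / (0.8 + 1.2) = 0.4.
So buyers bear ≈ 0.4 × $5 = $2; suppliers bear $3.

Buyers bear ≈ $2 per month.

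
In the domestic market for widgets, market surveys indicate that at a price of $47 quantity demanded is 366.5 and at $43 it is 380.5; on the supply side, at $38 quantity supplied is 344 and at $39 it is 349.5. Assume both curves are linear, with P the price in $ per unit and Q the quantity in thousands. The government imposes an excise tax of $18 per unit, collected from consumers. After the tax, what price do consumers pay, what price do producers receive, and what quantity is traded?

Consumers pay $55; producers receive $37; quantity = 338.5.

Demand slope: (380.5 − 366.5)/(43 − 47) = -3.5, so Qd = 531 − 3.5P.
Supply slope: (349.5 − 344)/(39 − 38) = 5.5, so Qs = 5.5P + 135.
Without the tax, 531 − 3.5P = 5.5P + 135 gives 9P = 396, so P* = $44 and Q* = 377.
With the tax collected from consumers, demand (in seller-price terms) shifts: Qd = 531 − 3.5(P + 18).
New equilibrium: consumers pay $55, producers receive $37, Q = 338.5. (Wedge: Pb − Ps = 18.)
The less price-elastic side of the market bears the larger share of a per-unit tax.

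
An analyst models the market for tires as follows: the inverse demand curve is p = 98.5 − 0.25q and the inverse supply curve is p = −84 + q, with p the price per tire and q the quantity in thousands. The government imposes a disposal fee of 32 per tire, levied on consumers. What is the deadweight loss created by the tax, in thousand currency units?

Deadweight loss = 409.6 thousand.

Rewrite in direct form: qd = 394 − 4p and qs = p + 84.
Without the tax, 394 − 4p = p + 84 gives 5p = 310, so p* = 62 and q* = 146.
With the tax collected from consumers, demand (in seller-price terms) shifts: qd = 394 − 4(p + 32).
Solving gives q = 120.4 with consumers paying 68.4 and producers receiving 36.4 (the 32 wedge).
Quantity falls by |ΔQ| = |146 − 120.4| = 25.6.
DWL = ½ · t · |ΔQ| = ½ · 32 · 25.6 = 409.6.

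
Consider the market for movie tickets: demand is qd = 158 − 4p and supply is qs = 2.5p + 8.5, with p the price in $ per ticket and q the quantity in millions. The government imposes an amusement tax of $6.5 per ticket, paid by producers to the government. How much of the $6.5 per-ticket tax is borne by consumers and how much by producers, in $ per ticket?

Without the tax, 158 − 4p = 2.5p + 8.5 gives 6.5p = 149.5, so p* = $23 and q* = 66.
With the tax collected from producers, supply shifts: qs = 2.5(p − 6.5) + 8.5.
New equilibrium: consumers pay $25.5, producers receive $19, q = 56. (Wedge: pb − ps = 6.5.)
Burden on consumers: $2.5; on producers: $4. (They sum to $6.5.)

Consumers bear $2.5 per ticket; producers bear $4 per ticket.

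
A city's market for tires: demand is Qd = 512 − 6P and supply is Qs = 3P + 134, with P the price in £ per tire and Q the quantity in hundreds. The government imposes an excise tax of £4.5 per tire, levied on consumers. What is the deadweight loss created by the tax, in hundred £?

Deadweight loss = £20.25 hundred.

Before the tax: set 512 − 6P = 3P + 134 → P* = £42, Q* = 260.
With the tax collected from consumers, demand (in seller-price terms) shifts: Qd = 512 − 6(P + 4.5).
Solving gives Q = 251 with consumers paying £43.5 and suppliers receiving £39 (the £4.5 wedge).
Quantity falls by |ΔQ| = |260 − 251| = 9.
DWL = ½ · t · |ΔQ| = ½ · 4.5 · 9 = £20.25.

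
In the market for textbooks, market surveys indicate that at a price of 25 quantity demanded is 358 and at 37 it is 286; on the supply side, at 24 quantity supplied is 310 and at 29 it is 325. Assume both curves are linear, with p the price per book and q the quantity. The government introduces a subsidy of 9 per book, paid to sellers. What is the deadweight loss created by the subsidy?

Deadweight loss = 81.

Demand slope: (286 − 358)/(37 − 25) = -6, so qd = 508 − 6p.
Supply slope: (325 − 310)/(29 − 24) = 3, so qs = 3p + 238.
Before the subsidy: set 508 − 6p = 3p + 238 → p* = 30, q* = 328.
With a per-unit subsidy paid to sellers, each receives p + 9 per unit sold, so supply becomes qs = 3(p + 9) + 238.
New equilibrium: buyers pay 27, sellers receive 36, q = 346. (Wedge: pb − ps = −9.)
Quantity rises by |ΔQ| = |328 − 346| = 18.
DWL = ½ · t · |ΔQ| = ½ · 9 · 18 = 81.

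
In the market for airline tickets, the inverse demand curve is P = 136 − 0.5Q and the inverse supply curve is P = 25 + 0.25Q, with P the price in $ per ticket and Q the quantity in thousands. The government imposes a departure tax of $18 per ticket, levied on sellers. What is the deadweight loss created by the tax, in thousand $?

Inverting to Q(P) form: Qd = 272 − 2P; Qs = 4P − 100.
Before the tax: set 272 − 2P = 4P − 100 → P* = $62, Q* = 148.
With the tax collected from sellers, supply shifts: Qs = 4(P − 18) − 100.
Solving gives Q = 124 with buyers paying $74 and sellers receiving $56 (the $18 wedge).
Quantity falls by |ΔQ| = |148 − 124| = 24.
DWL = ½ · t · |ΔQ| = ½ · 18 · 24 = $216.

Deadweight loss = $216 thousand.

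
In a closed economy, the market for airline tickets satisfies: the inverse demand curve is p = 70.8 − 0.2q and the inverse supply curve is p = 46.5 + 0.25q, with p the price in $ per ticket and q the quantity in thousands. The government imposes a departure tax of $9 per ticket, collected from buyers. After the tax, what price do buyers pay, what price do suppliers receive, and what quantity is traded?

Inverting to q(p) form: qd = 354 − 5p; qs = 4p − 186.
Without the tax, 354 − 5p = 4p − 186 gives 9p = 540, so p* = $60 and q* = 54.
With the tax collected from buyers, demand (in seller-price terms) shifts: qd = 354 − 5(p + 9).
New equilibrium: buyers pay $64, suppliers receive $55, q = 34. (Wedge: pb − ps = 9.)
The less price-elastic side of the market bears the larger share of a per-unit tax.

Buyers pay $64; suppliers receive $55; quantity = 34.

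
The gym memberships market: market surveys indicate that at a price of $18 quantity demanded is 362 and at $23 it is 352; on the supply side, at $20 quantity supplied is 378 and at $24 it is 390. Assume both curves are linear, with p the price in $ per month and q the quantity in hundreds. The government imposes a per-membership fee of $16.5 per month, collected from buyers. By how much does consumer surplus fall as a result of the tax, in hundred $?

Demand slope: (352 − 362)/(23 − 18) = -2, so qd = 398 − 2p.
Supply slope: (390 − 378)/(24 − 20) = 3, so qs = 3p + 318.
Before the tax: set 398 − 2p = 3p + 318 → p* = $16, q* = 366.
With the tax collected from buyers, demand (in seller-price terms) shifts: qd = 398 − 2(p + 16.5).
New equilibrium: buyers pay $25.9, producers receive $9.4, q = 346.2. (Wedge: pb − ps = 16.5.)
ΔCS is the trapezoid between Q = 346.2 and Q = 366 of height $9.9: ½ · (366 + 346.2) · 9.9 = $3525.39.

Consumer surplus falls by $3525.39 hundred.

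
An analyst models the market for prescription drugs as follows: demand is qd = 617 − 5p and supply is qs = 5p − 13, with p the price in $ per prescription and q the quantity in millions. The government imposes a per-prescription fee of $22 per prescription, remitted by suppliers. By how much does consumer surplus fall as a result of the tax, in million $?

Consumer surplus falls by $3019.5 million.

Before the tax: set 617 − 5p = 5p − 13 → p* = $63, q* = 302.
With the tax collected from suppliers, supply shifts: qs = 5(p − 22) − 13.
Solving gives q = 247 with buyers paying $74 and suppliers receiving $52 (the $22 wedge).
ΔCS is the trapezoid between Q = 247 and Q = 302 of height $11: ½ · (302 + 247) · 11 = $3019.5.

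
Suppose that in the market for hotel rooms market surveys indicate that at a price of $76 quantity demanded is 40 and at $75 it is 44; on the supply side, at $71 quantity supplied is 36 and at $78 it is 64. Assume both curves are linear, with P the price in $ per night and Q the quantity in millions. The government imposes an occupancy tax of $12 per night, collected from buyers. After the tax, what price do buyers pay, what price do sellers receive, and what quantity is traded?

Buyers pay $80; sellers receive $68; quantity = 24.

Demand slope: (44 − 40)/(75 − 76) = -4, so Qd = 344 − 4P.
Supply slope: (64 − 36)/(78 − 71) = 4, so Qs = 4P − 248.
Without the tax, 344 − 4P = 4P − 248 gives 8P = 592, so P* = $74 and Q* = 48.
With the tax collected from buyers, demand (in seller-price terms) shifts: Qd = 344 − 4(P + 12).
New equilibrium: buyers pay $80, sellers receive $68, Q = 24. (Wedge: Pb − Ps = 12.)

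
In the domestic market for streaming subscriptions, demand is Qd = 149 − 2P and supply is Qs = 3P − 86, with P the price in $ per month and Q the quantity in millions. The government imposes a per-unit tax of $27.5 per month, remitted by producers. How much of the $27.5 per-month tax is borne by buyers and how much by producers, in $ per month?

Buyers bear $16.5 per month; producers bear $11 per month.

Without the tax, 149 − 2P = 3P − 86 gives 5P = 235, so P* = $47 and Q* = 55.
With the tax collected from producers, supply shifts: Qs = 3(P − 27.5) − 86.
New equilibrium: buyers pay $63.5, producers receive $36, Q = 22. (Wedge: Pb − Ps = 27.5.)
Burden on buyers: $16.5; on producers: $11. (They sum to $27.5.)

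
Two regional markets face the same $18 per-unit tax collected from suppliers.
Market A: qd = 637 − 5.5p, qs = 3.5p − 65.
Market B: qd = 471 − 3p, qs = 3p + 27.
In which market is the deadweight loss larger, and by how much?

Market A: pre-tax p* = $78, q* = 208; post-tax q = 169.5; deadweight loss = $346.5.
Market B: pre-tax p* = $74, q* = 249; post-tax q = 222; deadweight loss = $243.
Difference: $346.5 vs $243 → market A is larger by $103.5.

Market A, by $103.5.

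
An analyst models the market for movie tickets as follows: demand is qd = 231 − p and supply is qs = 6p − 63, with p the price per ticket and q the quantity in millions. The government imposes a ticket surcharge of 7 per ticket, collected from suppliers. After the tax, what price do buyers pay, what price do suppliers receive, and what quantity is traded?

Buyers pay 48; suppliers receive 41; quantity = 183.

Before the tax: set 231 − p = 6p − 63 → p* = 42, q* = 189.
With the tax collected from suppliers, supply shifts: qs = 6(p − 7) − 63.
Solving gives q = 183 with buyers paying 48 and suppliers receiving 41 (the 7 wedge).
The less price-elastic side of the market bears the larger share of a per-unit tax.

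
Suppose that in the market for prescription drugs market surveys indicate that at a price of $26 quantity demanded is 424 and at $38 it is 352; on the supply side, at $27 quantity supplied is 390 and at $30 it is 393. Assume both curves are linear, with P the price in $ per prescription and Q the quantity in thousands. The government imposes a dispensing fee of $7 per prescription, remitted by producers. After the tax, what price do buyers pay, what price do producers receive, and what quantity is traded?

Demand slope: (352 − 424)/(38 − 26) = -6, so Qd = 580 − 6P.
Supply slope: (393 − 390)/(30 − 27) = 1, so Qs = P + 363.
Before the tax: set 580 − 6P = P + 363 → P* = $31, Q* = 394.
With the tax collected from producers, supply shifts: Qs = (P − 7) + 363.
Solving gives Q = 388 with buyers paying $32 and producers receiving $25 (the $7 wedge).
The less price-elastic side of the market bears the larger share of a per-unit tax.

Buyers pay $32; producers receive $25; quantity = 388.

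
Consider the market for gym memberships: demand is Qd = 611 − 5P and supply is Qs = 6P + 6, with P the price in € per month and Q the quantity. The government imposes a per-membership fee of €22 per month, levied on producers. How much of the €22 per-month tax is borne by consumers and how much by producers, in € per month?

Consumers bear €12 per month; producers bear €10 per month.

Without the tax, 611 − 5P = 6P + 6 gives 11P = 605, so P* = €55 and Q* = 336.
With the tax collected from producers, supply shifts: Qs = 6(P − 22) + 6.
Solving gives Q = 276 with consumers paying €67 and producers receiving €45 (the €22 wedge).
Burden on consumers: €12; on producers: €10. (They sum to €22.)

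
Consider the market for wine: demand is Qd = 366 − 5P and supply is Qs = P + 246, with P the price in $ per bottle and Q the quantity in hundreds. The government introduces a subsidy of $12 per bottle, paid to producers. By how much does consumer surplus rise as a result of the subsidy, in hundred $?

Without the subsidy, 366 − 5P = P + 246 gives 6P = 120, so P* = $20 and Q* = 266.
With a per-unit subsidy paid to producers, each receives P + 12 per unit sold, so supply becomes Qs = (P + 12) + 246.
Solving gives Q = 276 with buyers paying $18 and producers receiving $30 (the $12 wedge).
ΔCS is the trapezoid between Q = 276 and Q = 266 of height $2: ½ · (266 + 276) · 2 = $542.

Consumer surplus rises by $542 hundred.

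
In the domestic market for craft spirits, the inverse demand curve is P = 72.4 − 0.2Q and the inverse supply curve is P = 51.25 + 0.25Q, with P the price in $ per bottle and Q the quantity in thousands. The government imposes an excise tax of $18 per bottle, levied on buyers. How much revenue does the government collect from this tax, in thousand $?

Tax revenue = $126 thousand.

Rewrite in direct form: Qd = 362 − 5P and Qs = 4P − 205.
Before the tax: set 362 − 5P = 4P − 205 → P* = $63, Q* = 47.
With the tax collected from buyers, demand (in seller-price terms) shifts: Qd = 362 − 5(P + 18).
Solving gives Q = 7 with buyers paying $71 and sellers receiving $53 (the $18 wedge).
Revenue = t · Q = 18 · 7 = $126.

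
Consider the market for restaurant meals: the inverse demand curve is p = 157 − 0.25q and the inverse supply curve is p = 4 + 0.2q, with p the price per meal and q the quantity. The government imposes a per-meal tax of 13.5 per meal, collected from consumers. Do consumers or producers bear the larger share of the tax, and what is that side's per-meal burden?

Consumers bear the larger share: 7.5 per meal.

Inverting to q(p) form: qd = 628 − 4p; qs = 5p − 20.
Without the tax, 628 − 4p = 5p − 20 gives 9p = 648, so p* = 72 and q* = 340.
With the tax collected from consumers, demand (in seller-price terms) shifts: qd = 628 − 4(p + 13.5).
New equilibrium: consumers pay 79.5, producers receive 66, q = 310. (Wedge: pb − ps = 13.5.)
Per-meal burden: consumers 7.5, producers 6.
Consumers take the larger share because demand is less price-elastic here (demand slope 4 vs supply slope 5).
The less price-elastic side of the market bears the larger share of a per-unit tax.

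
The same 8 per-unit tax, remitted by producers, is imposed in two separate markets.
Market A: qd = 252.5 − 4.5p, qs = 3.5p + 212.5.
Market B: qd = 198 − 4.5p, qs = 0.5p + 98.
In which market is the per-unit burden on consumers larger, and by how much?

Market A: pre-tax p* = 5, q* = 230; post-tax q = 214.25; per-unit burden on consumers = 3.5.
Market B: pre-tax p* = 20, q* = 108; post-tax q = 104.4; per-unit burden on consumers = 0.8.
Difference: 3.5 vs 0.8 → market A is larger by 2.7.

Market A, by 2.7.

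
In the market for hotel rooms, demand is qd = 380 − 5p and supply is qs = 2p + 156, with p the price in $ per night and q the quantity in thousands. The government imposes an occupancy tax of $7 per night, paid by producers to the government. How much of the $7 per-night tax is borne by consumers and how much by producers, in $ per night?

Without the tax, 380 − 5p = 2p + 156 gives 7p = 224, so p* = $32 and q* = 220.
With the tax collected from producers, supply shifts: qs = 2(p − 7) + 156.
Solving gives q = 210 with consumers paying $34 and producers receiving $27 (the $7 wedge).
Burden on consumers: $2; on producers: $5. (They sum to $7.)

Consumers bear $2 per night; producers bear $5 per night.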